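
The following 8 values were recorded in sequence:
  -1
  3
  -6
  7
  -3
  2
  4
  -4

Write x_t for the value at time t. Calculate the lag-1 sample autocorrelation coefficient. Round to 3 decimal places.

-0.716

Mean x̄ = (-1 + 3 − 6 + 7 − 3 + 2 + 4 − 4)/8 = 0.2500
Deviations from mean: -1.2500, 2.7500, -6.2500, 6.7500, -3.2500, 1.7500, 3.7500, -4.2500
Σ(x_t−x̄)(x_{t+1}−x̄) = (-3.4375) + (-17.1875) + (-42.1875) + (-21.9375) + (-5.6875) + (6.5625) + (-15.9375) = -99.8125
Denominator Σ(x_t−x̄)² = 139.5000
r_1 = -99.8125 / 139.5000 = -0.716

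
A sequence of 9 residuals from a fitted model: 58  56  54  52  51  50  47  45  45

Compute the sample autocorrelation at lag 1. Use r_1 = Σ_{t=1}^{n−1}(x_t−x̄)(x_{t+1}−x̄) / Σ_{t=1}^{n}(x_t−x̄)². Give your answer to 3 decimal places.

Mean x̄ = (58 + 56 + 54 + 52 + 51 + 50 + 47 + 45 + 45)/9 = 50.8889
Numerator Σ_{t=1}^{8}(x_t−x̄)(x_{t+1}−x̄) = 116.7654
Denominator Σ(x_t−x̄)² = 172.8889
r_1 = 116.7654 / 172.8889 = 0.675

0.675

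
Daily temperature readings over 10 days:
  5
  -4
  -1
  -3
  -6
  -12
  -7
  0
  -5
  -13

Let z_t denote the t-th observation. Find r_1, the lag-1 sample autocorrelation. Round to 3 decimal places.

0.114

Mean z̄ = (5 − 4 − 1 − 3 − 6 − 12 − 7 + 0 − 5 − 13)/10 = -4.6000
Numerator Σ_{t=1}^{9}(z_t−z̄)(z_{t+1}−z̄) = 30.0400
Denominator Σ(z_t−z̄)² = 262.4000
r_1 = 30.0400 / 262.4000 = 0.114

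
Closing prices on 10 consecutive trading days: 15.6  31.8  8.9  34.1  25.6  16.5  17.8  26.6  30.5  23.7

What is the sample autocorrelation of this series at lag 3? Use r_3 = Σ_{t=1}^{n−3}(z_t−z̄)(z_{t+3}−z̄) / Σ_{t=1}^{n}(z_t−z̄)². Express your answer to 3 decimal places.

-0.114

Mean z̄ = (15.6 + 31.8 + 8.9 + 34.1 + 25.6 + 16.5 + 17.8 + 26.6 + 30.5 + 23.7)/10 = 23.1100
Numerator Σ_{t=1}^{7}(z_t−z̄)(z_{t+3}−z̄) = -68.6163
Denominator Σ(z_t−z̄)² = 599.8490
r_3 = -68.6163 / 599.8490 = -0.114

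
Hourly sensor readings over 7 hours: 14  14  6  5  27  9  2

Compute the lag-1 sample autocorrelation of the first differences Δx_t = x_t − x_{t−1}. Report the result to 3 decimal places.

-0.332

First differences Δx: 0, -8, -1, 22, -18, -7
Mean of differences = -2.0000
Numerator Σ(Δx_t−Δx̄)(Δx_{t+1}−Δx̄) = -298.0000
Denominator Σ(Δx_t−Δx̄)² = 898.0000
r_1(Δx) = -298.0000 / 898.0000 = -0.332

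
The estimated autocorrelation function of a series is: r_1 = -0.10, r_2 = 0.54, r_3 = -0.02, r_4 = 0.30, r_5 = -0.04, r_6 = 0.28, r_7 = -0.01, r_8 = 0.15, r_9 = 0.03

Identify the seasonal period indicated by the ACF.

2

The largest autocorrelation is r_2 = 0.54, with weaker echoes at lags 4 (0.30), 6 (0.28) and 8 (0.15); the remaining lags stay at or below 0.03.
The dominant spike at lag 2 indicates a seasonal period of 2.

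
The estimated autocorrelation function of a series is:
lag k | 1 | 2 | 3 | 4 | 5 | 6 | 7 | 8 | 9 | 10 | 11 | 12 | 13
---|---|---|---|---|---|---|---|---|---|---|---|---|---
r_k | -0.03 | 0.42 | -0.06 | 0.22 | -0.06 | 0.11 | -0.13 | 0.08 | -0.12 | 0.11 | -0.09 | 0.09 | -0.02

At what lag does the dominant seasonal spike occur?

The largest autocorrelation is r_2 = 0.42, with a weaker echo at lag 4 (0.22); the remaining lags stay at or below 0.11.
The dominant spike at lag 2 indicates a seasonal period of 2.

2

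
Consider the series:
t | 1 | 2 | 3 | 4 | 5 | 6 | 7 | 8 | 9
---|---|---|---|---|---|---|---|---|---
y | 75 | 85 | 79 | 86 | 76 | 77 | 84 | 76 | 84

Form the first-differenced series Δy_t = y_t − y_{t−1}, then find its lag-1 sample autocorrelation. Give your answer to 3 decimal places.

-0.632

First differences Δy: 10, -6, 7, -10, 1, 7, -8, 8
Mean of differences = 1.1250
Numerator Σ(Δy_t−Δȳ)(Δy_{t+1}−Δȳ) = -286.1406
Denominator Σ(Δy_t−Δȳ)² = 452.8750
r_1(Δy) = -286.1406 / 452.8750 = -0.632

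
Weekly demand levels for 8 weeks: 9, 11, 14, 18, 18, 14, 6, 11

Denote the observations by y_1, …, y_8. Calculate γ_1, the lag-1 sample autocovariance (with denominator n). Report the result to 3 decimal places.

6.123

Mean ȳ = (9 + 11 + 14 + 18 + 18 + 14 + 6 + 11)/8 = 12.6250
Σ_{t=1}^{7}(y_t−ȳ)(y_{t+1}−ȳ) = 48.9844
γ_1 = 48.9844 / 8 = 6.123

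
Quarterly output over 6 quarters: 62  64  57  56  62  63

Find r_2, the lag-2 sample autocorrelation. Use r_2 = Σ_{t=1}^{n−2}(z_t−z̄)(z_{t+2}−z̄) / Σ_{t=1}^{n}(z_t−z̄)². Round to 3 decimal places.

Mean z̄ = (62 + 64 + 57 + 56 + 62 + 63)/6 = 60.6667
Deviations from mean: 1.3333, 3.3333, -3.6667, -4.6667, 1.3333, 2.3333
Σ(z_t−z̄)(z_{t+2}−z̄) = (-4.8889) + (-15.5556) + (-4.8889) + (-10.8889) = -36.2222
Denominator Σ(z_t−z̄)² = 55.3333
r_2 = -36.2222 / 55.3333 = -0.655

-0.655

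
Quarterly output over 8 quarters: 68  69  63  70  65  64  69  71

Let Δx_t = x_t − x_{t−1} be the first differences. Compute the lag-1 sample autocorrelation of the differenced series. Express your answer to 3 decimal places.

First differences Δx: 1, -6, 7, -5, -1, 5, 2
Mean of differences = 0.4286
Numerator Σ(Δx_t−Δx̄)(Δx_{t+1}−Δx̄) = -73.1837
Denominator Σ(Δx_t−Δx̄)² = 139.7143
r_1(Δx) = -73.1837 / 139.7143 = -0.524

-0.524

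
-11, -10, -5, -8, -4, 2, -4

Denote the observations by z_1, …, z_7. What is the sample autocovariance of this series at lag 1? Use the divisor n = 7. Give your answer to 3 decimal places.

5.784

Mean z̄ = (-11 − 10 − 5 − 8 − 4 + 2 − 4)/7 = -5.7143
Σ_{t=1}^{6}(z_t−z̄)(z_{t+1}−z̄) = 40.4898
γ_1 = 40.4898 / 7 = 5.784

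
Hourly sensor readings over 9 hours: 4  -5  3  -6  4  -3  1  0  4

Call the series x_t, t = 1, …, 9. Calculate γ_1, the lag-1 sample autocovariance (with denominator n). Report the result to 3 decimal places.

Mean x̄ = (4 − 5 + 3 − 6 + 4 − 3 + 1 + 0 + 4)/9 = 0.2222
Σ_{t=1}^{8}(x_t−x̄)(x_{t+1}−x̄) = -90.7160
γ_1 = -90.7160 / 9 = -10.080

-10.080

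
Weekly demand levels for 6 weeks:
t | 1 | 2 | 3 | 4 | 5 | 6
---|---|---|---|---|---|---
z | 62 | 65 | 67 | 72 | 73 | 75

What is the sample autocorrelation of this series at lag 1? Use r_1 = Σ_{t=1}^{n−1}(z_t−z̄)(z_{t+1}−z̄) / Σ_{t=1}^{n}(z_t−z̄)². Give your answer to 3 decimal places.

Mean z̄ = (62 + 65 + 67 + 72 + 73 + 75)/6 = 69.0000
Deviations from mean: -7.0000, -4.0000, -2.0000, 3.0000, 4.0000, 6.0000
Σ(z_t−z̄)(z_{t+1}−z̄) = (28.0000) + (8.0000) + (-6.0000) + (12.0000) + (24.0000) = 66.0000
Denominator Σ(z_t−z̄)² = 130.0000
r_1 = 66.0000 / 130.0000 = 0.508

0.508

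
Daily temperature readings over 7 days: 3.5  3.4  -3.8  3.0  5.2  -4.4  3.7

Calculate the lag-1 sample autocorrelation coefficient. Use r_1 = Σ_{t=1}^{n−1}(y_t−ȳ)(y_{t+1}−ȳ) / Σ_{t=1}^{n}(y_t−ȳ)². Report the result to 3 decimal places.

-0.476

Mean ȳ = (3.5 + 3.4 − 3.8 + 3.0 + 5.2 − 4.4 + 3.7)/7 = 1.5143
Σ(y_t−ȳ)(y_{t+1}−ȳ) = (3.7445) + (-10.0212) + (-7.8955) + (5.4759) + (-21.7984) + (-12.9269) = -43.4216
Denominator Σ(y_t−ȳ)² = 91.2886
r_1 = -43.4216 / 91.2886 = -0.476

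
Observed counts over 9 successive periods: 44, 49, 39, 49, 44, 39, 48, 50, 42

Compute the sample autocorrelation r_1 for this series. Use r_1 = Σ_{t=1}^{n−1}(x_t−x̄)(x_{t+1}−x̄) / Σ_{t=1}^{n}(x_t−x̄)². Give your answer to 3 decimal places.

-0.455

Mean x̄ = (44 + 49 + 39 + 49 + 44 + 39 + 48 + 50 + 42)/9 = 44.8889
Numerator Σ_{t=1}^{8}(x_t−x̄)(x_{t+1}−x̄) = -67.6790
Denominator Σ(x_t−x̄)² = 148.8889
r_1 = -67.6790 / 148.8889 = -0.455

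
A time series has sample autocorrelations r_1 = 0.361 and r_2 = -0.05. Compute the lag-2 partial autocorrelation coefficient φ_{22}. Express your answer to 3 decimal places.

-0.207

φ_{22} = (r_2 − r_1²) / (1 − r_1²)
r_1² = (0.361)² = 0.130321
Numerator = -0.05 − 0.1303 = -0.1803; denominator = 1 − 0.1303 = 0.8697
φ_{22} = -0.1803 / 0.8697 = -0.207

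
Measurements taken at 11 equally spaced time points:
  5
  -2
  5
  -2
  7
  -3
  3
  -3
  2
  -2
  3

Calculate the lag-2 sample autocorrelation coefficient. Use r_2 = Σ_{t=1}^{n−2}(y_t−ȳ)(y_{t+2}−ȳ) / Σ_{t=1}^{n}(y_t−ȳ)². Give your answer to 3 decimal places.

0.771

Mean ȳ = (5 − 2 + 5 − 2 + 7 − 3 + 3 − 3 + 2 − 2 + 3)/11 = 1.1818
Numerator Σ_{t=1}^{9}(y_t−ȳ)(y_{t+2}−ȳ) = 104.5702
Denominator Σ(y_t−ȳ)² = 135.6364
r_2 = 104.5702 / 135.6364 = 0.771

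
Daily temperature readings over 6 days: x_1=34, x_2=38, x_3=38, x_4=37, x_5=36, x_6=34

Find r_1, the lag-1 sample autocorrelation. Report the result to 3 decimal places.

0.068

Mean x̄ = (34 + 38 + 38 + 37 + 36 + 34)/6 = 36.1667
Σ(x_t−x̄)(x_{t+1}−x̄) = (-3.9722) + (3.3611) + (1.5278) + (-0.1389) + (0.3611) = 1.1389
Denominator Σ(x_t−x̄)² = 16.8333
r_1 = 1.1389 / 16.8333 = 0.068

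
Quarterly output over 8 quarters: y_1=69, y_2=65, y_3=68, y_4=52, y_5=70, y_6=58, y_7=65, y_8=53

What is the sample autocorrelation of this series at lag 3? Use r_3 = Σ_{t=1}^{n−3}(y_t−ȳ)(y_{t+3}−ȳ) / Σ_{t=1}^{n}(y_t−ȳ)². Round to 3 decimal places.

Mean ȳ = (69 + 65 + 68 + 52 + 70 + 58 + 65 + 53)/8 = 62.5000
Numerator Σ_{t=1}^{5}(y_t−ȳ)(y_{t+3}−ȳ) = -171.7500
Denominator Σ(y_t−ȳ)² = 362.0000
r_3 = -171.7500 / 362.0000 = -0.474

-0.474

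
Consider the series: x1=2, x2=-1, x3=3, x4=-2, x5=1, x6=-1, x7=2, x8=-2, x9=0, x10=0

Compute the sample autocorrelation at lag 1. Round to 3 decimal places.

Mean x̄ = (2 − 1 + 3 − 2 + 1 − 1 + 2 − 2 + 0 + 0)/10 = 0.2000
Numerator Σ_{t=1}^{9}(x_t−x̄)(x_{t+1}−x̄) = -20.0400
Denominator Σ(x_t−x̄)² = 27.6000
r_1 = -20.0400 / 27.6000 = -0.726

-0.726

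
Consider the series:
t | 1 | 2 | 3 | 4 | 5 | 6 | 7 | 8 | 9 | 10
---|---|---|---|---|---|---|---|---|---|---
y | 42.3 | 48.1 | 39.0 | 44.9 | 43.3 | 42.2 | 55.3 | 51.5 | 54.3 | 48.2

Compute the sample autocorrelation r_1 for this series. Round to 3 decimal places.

0.249

Mean ȳ = (42.3 + 48.1 + 39.0 + 44.9 + 43.3 + 42.2 + 55.3 + 51.5 + 54.3 + 48.2)/10 = 46.9100
Numerator Σ_{t=1}^{9}(y_t−ȳ)(y_{t+1}−ȳ) = 67.7059
Denominator Σ(y_t−ȳ)² = 272.2290
r_1 = 67.7059 / 272.2290 = 0.249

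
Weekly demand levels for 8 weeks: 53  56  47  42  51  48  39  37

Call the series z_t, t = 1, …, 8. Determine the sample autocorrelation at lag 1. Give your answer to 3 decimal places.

Mean z̄ = (53 + 56 + 47 + 42 + 51 + 48 + 39 + 37)/8 = 46.6250
Deviations from mean: 6.3750, 9.3750, 0.3750, -4.6250, 4.3750, 1.3750, -7.6250, -9.6250
Σ(z_t−z̄)(z_{t+1}−z̄) = (59.7656) + (3.5156) + (-1.7344) + (-20.2344) + (6.0156) + (-10.4844) + (73.3906) = 110.2344
Denominator Σ(z_t−z̄)² = 321.8750
r_1 = 110.2344 / 321.8750 = 0.342

0.342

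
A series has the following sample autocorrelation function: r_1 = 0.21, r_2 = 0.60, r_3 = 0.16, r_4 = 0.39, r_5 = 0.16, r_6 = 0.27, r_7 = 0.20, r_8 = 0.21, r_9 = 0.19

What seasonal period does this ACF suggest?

The largest autocorrelation is r_2 = 0.60, with weaker echoes at lags 4 (0.39) and 6 (0.27); the remaining lags stay at or below 0.21.
The dominant spike at lag 2 indicates a seasonal period of 2.

2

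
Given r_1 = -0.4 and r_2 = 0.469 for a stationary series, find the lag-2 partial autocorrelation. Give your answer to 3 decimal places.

0.368

φ_{22} = (r_2 − r_1²) / (1 − r_1²)
r_1² = (-0.4)² = 0.16
Numerator = 0.469 − 0.1600 = 0.3090; denominator = 1 − 0.1600 = 0.8400
φ_{22} = 0.3090 / 0.8400 = 0.368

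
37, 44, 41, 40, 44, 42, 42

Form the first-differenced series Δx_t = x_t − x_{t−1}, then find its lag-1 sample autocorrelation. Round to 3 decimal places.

First differences Δx: 7, -3, -1, 4, -2, 0
Mean of differences = 0.8333
Numerator Σ(Δx_t−Δx̄)(Δx_{t+1}−Δx̄) = -29.0278
Denominator Σ(Δx_t−Δx̄)² = 74.8333
r_1(Δx) = -29.0278 / 74.8333 = -0.388

-0.388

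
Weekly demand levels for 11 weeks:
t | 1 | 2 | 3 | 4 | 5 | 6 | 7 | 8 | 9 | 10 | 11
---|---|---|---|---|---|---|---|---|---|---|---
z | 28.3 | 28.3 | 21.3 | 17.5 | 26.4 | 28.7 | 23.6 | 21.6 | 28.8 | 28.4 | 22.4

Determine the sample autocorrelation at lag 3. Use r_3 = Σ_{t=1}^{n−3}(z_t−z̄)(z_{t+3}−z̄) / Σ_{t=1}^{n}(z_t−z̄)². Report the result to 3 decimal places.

-0.063

Mean z̄ = (28.3 + 28.3 + 21.3 + 17.5 + 26.4 + 28.7 + 23.6 + 21.6 + 28.8 + 28.4 + 22.4)/11 = 25.0273
Numerator Σ_{t=1}^{8}(z_t−z̄)(z_{t+3}−z̄) = -9.7459
Denominator Σ(z_t−z̄)² = 153.6418
r_3 = -9.7459 / 153.6418 = -0.063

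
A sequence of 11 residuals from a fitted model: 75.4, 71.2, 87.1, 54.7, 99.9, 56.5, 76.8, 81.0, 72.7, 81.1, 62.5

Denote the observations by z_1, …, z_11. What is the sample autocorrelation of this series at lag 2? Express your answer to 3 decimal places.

Mean z̄ = (75.4 + 71.2 + 87.1 + 54.7 + 99.9 + 56.5 + 76.8 + 81.0 + 72.7 + 81.1 + 62.5)/11 = 74.4455
Numerator Σ_{t=1}^{9}(z_t−z̄)(z_{t+2}−z̄) = 755.2868
Denominator Σ(z_t−z̄)² = 1769.9673
r_2 = 755.2868 / 1769.9673 = 0.427

0.427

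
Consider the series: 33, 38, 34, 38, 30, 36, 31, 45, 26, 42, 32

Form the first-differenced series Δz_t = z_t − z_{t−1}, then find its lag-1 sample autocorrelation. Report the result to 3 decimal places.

-0.864

First differences Δz: 5, -4, 4, -8, 6, -5, 14, -19, 16, -10
Mean of differences = -0.1000
Numerator Σ(Δz_t−Δz̄)(Δz_{t+1}−Δz̄) = -945.6100
Denominator Σ(Δz_t−Δz̄)² = 1094.9000
r_1(Δz) = -945.6100 / 1094.9000 = -0.864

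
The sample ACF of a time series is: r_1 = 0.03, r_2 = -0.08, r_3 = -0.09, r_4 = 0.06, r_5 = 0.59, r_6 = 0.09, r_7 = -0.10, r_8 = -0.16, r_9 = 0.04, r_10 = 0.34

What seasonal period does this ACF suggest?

5

The largest autocorrelation is r_5 = 0.59, with a weaker echo at lag 10 (0.34); the remaining lags stay at or below 0.09.
The dominant spike at lag 5 indicates a seasonal period of 5.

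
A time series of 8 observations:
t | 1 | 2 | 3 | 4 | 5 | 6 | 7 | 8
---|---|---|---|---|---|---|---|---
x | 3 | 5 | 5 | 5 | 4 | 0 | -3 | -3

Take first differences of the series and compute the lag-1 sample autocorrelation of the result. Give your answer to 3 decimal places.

First differences Δx: 2, 0, 0, -1, -4, -3, 0
Mean of differences = -0.8571
Numerator Σ(Δx_t−Δx̄)(Δx_{t+1}−Δx̄) = 8.4082
Denominator Σ(Δx_t−Δx̄)² = 24.8571
r_1(Δx) = 8.4082 / 24.8571 = 0.338

0.338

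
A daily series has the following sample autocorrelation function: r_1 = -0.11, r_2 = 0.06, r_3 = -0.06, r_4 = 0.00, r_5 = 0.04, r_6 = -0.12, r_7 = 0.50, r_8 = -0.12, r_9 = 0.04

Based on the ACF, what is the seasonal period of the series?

The largest autocorrelation is r_7 = 0.50; the remaining lags stay at or below 0.06.
The dominant spike at lag 7 indicates a seasonal period of 7.

7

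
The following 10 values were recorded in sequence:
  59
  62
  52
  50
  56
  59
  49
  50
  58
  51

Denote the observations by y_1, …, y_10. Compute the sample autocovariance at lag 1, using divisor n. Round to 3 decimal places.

-0.176

Mean ȳ = (59 + 62 + 52 + 50 + 56 + 59 + 49 + 50 + 58 + 51)/10 = 54.6000
Σ_{t=1}^{9}(y_t−ȳ)(y_{t+1}−ȳ) = -1.7600
γ_1 = -1.7600 / 10 = -0.176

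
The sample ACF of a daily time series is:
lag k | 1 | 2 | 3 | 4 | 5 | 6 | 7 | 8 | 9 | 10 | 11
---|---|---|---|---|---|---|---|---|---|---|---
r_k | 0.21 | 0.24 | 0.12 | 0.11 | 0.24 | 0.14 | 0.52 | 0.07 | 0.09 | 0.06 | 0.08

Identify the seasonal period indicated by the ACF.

7

The largest autocorrelation is r_7 = 0.52; the remaining lags stay at or below 0.24.
The dominant spike at lag 7 indicates a seasonal period of 7.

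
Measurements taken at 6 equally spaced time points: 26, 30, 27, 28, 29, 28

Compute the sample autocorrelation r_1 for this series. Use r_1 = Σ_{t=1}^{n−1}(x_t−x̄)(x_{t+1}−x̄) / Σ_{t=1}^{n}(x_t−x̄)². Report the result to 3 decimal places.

Mean x̄ = (26 + 30 + 27 + 28 + 29 + 28)/6 = 28.0000
Deviations from mean: -2.0000, 2.0000, -1.0000, 0.0000, 1.0000, 0.0000
Numerator Σ_{t=1}^{5}(x_t−x̄)(x_{t+1}−x̄) = -6.0000
Denominator Σ(x_t−x̄)² = 10.0000
r_1 = -6.0000 / 10.0000 = -0.600

-0.600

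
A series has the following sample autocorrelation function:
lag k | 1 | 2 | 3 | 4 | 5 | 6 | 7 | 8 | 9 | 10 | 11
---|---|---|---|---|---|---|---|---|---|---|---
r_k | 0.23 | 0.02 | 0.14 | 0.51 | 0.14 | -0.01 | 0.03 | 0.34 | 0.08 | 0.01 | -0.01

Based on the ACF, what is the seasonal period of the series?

4

The largest autocorrelation is r_4 = 0.51, with a weaker echo at lag 8 (0.34); the remaining lags stay at or below 0.23. The elevated value at lag 1 (0.23), dropping to 0.02 at lag 2, reflects decaying short-term dependence rather than seasonality.
The dominant spike at lag 4 indicates a seasonal period of 4.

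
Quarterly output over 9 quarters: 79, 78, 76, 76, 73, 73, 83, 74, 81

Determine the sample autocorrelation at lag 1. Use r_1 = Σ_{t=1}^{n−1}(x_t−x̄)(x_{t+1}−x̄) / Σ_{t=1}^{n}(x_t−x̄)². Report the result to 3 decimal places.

Mean x̄ = (79 + 78 + 76 + 76 + 73 + 73 + 83 + 74 + 81)/9 = 77.0000
Numerator Σ_{t=1}^{8}(x_t−x̄)(x_{t+1}−x̄) = -32.0000
Denominator Σ(x_t−x̄)² = 100.0000
r_1 = -32.0000 / 100.0000 = -0.320

-0.320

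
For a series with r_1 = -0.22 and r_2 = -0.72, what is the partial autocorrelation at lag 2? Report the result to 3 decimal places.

φ_{22} = (r_2 − r_1²) / (1 − r_1²)
r_1² = (-0.22)² = 0.0484
Numerator = -0.72 − 0.0484 = -0.7684; denominator = 1 − 0.0484 = 0.9516
φ_{22} = -0.7684 / 0.9516 = -0.807

-0.807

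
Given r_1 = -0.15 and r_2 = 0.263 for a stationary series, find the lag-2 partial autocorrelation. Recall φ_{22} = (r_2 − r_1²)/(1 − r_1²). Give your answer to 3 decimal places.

0.246

φ_{22} = (r_2 − r_1²) / (1 − r_1²)
r_1² = (-0.15)² = 0.0225
Numerator = 0.263 − 0.0225 = 0.2405; denominator = 1 − 0.0225 = 0.9775
φ_{22} = 0.2405 / 0.9775 = 0.246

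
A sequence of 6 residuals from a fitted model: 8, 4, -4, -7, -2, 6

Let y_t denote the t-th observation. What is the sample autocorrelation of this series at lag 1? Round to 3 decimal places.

0.292

Mean ȳ = (8 + 4 − 4 − 7 − 2 + 6)/6 = 0.8333
Deviations from mean: 7.1667, 3.1667, -4.8333, -7.8333, -2.8333, 5.1667
Σ(y_t−ȳ)(y_{t+1}−ȳ) = (22.6944) + (-15.3056) + (37.8611) + (22.1944) + (-14.6389) = 52.8056
Denominator Σ(y_t−ȳ)² = 180.8333
r_1 = 52.8056 / 180.8333 = 0.292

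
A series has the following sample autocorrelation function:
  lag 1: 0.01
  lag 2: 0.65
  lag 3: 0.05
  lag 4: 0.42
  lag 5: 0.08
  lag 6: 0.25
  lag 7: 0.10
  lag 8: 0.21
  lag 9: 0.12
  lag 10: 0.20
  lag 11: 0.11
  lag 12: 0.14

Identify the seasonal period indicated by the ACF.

2

The largest autocorrelation is r_2 = 0.65, with weaker echoes at lags 4 (0.42), 6 (0.25), 8 (0.21) and 10 (0.20); the remaining lags stay at or below 0.14.
The dominant spike at lag 2 indicates a seasonal period of 2.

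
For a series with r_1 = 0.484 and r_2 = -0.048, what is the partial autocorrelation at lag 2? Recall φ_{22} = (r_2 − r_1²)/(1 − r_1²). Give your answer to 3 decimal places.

-0.369

φ_{22} = (r_2 − r_1²) / (1 − r_1²)
r_1² = (0.484)² = 0.234256
Numerator = -0.048 − 0.2343 = -0.2823; denominator = 1 − 0.2343 = 0.7657
φ_{22} = -0.2823 / 0.7657 = -0.369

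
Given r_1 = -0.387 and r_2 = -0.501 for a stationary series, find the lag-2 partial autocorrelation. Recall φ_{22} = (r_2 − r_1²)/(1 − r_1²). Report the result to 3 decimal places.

φ_{22} = (r_2 − r_1²) / (1 − r_1²)
r_1² = (-0.387)² = 0.149769
Numerator = -0.501 − 0.1498 = -0.6508; denominator = 1 − 0.1498 = 0.8502
φ_{22} = -0.6508 / 0.8502 = -0.765

-0.765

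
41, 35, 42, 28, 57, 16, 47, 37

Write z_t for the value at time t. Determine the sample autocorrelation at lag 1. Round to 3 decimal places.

Mean z̄ = (41 + 35 + 42 + 28 + 57 + 16 + 47 + 37)/8 = 37.8750
Deviations from mean: 3.1250, -2.8750, 4.1250, -9.8750, 19.1250, -21.8750, 9.1250, -0.8750
Numerator Σ_{t=1}^{7}(z_t−z̄)(z_{t+1}−z̄) = -876.3906
Denominator Σ(z_t−z̄)² = 1060.8750
r_1 = -876.3906 / 1060.8750 = -0.826

-0.826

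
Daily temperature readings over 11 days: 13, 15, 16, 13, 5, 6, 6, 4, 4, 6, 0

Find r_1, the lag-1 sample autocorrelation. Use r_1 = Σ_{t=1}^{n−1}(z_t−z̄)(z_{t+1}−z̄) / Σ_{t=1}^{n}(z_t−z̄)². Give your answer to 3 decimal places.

Mean z̄ = (13 + 15 + 16 + 13 + 5 + 6 + 6 + 4 + 4 + 6 + 0)/11 = 8.0000
Numerator Σ_{t=1}^{10}(z_t−z̄)(z_{t+1}−z̄) = 174.0000
Denominator Σ(z_t−z̄)² = 280.0000
r_1 = 174.0000 / 280.0000 = 0.621

0.621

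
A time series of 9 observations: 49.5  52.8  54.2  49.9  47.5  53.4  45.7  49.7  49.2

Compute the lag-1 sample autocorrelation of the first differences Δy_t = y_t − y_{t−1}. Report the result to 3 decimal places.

-0.567

First differences Δy: 3.3, 1.4, -4.3, -2.4, 5.9, -7.7, 4.0, -0.5
Mean of differences = -0.0375
Numerator Σ(Δy_t−Δȳ)(Δy_{t+1}−Δȳ) = -83.5877
Denominator Σ(Δy_t−Δȳ)² = 147.4388
r_1(Δy) = -83.5877 / 147.4388 = -0.567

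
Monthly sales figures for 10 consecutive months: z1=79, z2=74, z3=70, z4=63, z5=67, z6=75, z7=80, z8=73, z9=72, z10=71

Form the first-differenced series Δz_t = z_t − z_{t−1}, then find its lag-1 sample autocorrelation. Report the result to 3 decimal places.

0.261

First differences Δz: -5, -4, -7, 4, 8, 5, -7, -1, -1
Mean of differences = -0.8889
Numerator Σ(Δz_t−Δz̄)(Δz_{t+1}−Δz̄) = 62.4321
Denominator Σ(Δz_t−Δz̄)² = 238.8889
r_1(Δz) = 62.4321 / 238.8889 = 0.261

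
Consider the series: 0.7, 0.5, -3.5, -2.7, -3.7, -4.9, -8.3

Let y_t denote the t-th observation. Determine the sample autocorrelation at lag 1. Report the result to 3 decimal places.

Mean ȳ = (0.7 + 0.5 − 3.5 − 2.7 − 3.7 − 4.9 − 8.3)/7 = -3.1286
Numerator Σ_{t=1}^{6}(y_t−ȳ)(y_{t+1}−ȳ) = 22.3135
Denominator Σ(y_t−ȳ)² = 58.3543
r_1 = 22.3135 / 58.3543 = 0.382

0.382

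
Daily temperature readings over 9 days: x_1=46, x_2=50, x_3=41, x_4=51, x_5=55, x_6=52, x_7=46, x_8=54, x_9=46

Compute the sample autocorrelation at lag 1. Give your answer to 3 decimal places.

Mean x̄ = (46 + 50 + 41 + 51 + 55 + 52 + 46 + 54 + 46)/9 = 49.0000
Numerator Σ_{t=1}^{8}(x_t−x̄)(x_{t+1}−x̄) = -36.0000
Denominator Σ(x_t−x̄)² = 166.0000
r_1 = -36.0000 / 166.0000 = -0.217

-0.217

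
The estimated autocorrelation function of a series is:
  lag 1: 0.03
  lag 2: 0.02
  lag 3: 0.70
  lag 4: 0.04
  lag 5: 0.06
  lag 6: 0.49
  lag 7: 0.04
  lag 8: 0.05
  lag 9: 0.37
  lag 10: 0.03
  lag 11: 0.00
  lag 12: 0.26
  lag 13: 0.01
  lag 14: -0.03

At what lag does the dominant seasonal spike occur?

3

The largest autocorrelation is r_3 = 0.70, with weaker echoes at lags 6 (0.49), 9 (0.37) and 12 (0.26); the remaining lags stay at or below 0.06.
The dominant spike at lag 3 indicates a seasonal period of 3.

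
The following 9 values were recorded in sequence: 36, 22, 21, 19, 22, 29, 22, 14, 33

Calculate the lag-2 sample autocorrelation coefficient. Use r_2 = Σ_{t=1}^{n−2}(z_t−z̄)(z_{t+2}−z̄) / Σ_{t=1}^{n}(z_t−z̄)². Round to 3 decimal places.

Mean z̄ = (36 + 22 + 21 + 19 + 22 + 29 + 22 + 14 + 33)/9 = 24.2222
Numerator Σ_{t=1}^{7}(z_t−z̄)(z_{t+2}−z̄) = -107.5432
Denominator Σ(z_t−z̄)² = 395.5556
r_2 = -107.5432 / 395.5556 = -0.272

-0.272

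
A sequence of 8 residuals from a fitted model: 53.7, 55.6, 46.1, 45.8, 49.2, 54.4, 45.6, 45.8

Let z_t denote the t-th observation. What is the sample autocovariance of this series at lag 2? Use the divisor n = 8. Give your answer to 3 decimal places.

Mean z̄ = (53.7 + 55.6 + 46.1 + 45.8 + 49.2 + 54.4 + 45.6 + 45.8)/8 = 49.5250
Deviations: 4.1750, 6.0750, -3.4250, -3.7250, -0.3250, 4.8750, -3.9250, -3.7250
Σ_{t=1}^{6}(z_t−z̄)(z_{t+2}−z̄) = -70.8588
γ_2 = -70.8588 / 8 = -8.857

-8.857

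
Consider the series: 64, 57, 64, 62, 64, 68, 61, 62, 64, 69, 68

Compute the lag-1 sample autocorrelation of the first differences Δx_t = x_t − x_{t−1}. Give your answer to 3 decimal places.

First differences Δx: -7, 7, -2, 2, 4, -7, 1, 2, 5, -1
Mean of differences = 0.4000
Numerator Σ(Δx_t−Δx̄)(Δx_{t+1}−Δx̄) = -91.9600
Denominator Σ(Δx_t−Δx̄)² = 200.4000
r_1(Δx) = -91.9600 / 200.4000 = -0.459

-0.459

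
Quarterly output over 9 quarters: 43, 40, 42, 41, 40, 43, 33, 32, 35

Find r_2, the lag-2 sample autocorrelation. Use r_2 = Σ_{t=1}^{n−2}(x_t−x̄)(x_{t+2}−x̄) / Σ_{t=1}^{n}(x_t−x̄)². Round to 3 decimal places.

Mean x̄ = (43 + 40 + 42 + 41 + 40 + 43 + 33 + 32 + 35)/9 = 38.7778
Numerator Σ_{t=1}^{7}(x_t−x̄)(x_{t+2}−x̄) = 15.7901
Denominator Σ(x_t−x̄)² = 147.5556
r_2 = 15.7901 / 147.5556 = 0.107

0.107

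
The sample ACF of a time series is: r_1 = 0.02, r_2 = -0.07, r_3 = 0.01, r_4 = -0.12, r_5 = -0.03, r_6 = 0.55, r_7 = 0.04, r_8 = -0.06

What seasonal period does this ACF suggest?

6

The largest autocorrelation is r_6 = 0.55; the remaining lags stay at or below 0.04.
The dominant spike at lag 6 indicates a seasonal period of 6.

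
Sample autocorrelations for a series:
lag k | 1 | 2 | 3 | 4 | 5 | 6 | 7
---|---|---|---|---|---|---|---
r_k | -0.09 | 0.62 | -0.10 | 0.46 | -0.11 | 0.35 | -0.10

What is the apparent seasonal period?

The largest autocorrelation is r_2 = 0.62, with weaker echoes at lags 4 (0.46) and 6 (0.35); the remaining lags stay at or below -0.09.
The dominant spike at lag 2 indicates a seasonal period of 2.

2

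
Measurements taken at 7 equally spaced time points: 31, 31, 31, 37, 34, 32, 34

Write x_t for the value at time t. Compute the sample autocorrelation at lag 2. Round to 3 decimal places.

Mean x̄ = (31 + 31 + 31 + 37 + 34 + 32 + 34)/7 = 32.8571
Deviations from mean: -1.8571, -1.8571, -1.8571, 4.1429, 1.1429, -0.8571, 1.1429
Σ(x_t−x̄)(x_{t+2}−x̄) = (3.4490) + (-7.6939) + (-2.1224) + (-3.5510) + (1.3061) = -8.6122
Denominator Σ(x_t−x̄)² = 30.8571
r_2 = -8.6122 / 30.8571 = -0.279

-0.279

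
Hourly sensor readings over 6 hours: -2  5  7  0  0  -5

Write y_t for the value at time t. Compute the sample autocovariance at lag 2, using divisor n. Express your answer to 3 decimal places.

-3.537

Mean ȳ = (-2 + 5 + 7 + 0 + 0 − 5)/6 = 0.8333
Σ_{t=1}^{4}(y_t−ȳ)(y_{t+2}−ȳ) = -21.2222
γ_2 = -21.2222 / 6 = -3.537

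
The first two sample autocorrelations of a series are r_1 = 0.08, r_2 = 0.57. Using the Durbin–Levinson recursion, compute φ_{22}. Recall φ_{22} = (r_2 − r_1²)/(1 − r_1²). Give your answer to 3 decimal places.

0.567

φ_{22} = (r_2 − r_1²) / (1 − r_1²)
r_1² = (0.08)² = 0.0064
Numerator = 0.57 − 0.0064 = 0.5636; denominator = 1 − 0.0064 = 0.9936
φ_{22} = 0.5636 / 0.9936 = 0.567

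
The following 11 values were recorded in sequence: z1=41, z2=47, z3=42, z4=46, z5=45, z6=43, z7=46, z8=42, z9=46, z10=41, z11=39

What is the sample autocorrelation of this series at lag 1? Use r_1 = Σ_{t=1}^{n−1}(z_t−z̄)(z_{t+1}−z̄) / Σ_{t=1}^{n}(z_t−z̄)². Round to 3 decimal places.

Mean z̄ = (41 + 47 + 42 + 46 + 45 + 43 + 46 + 42 + 46 + 41 + 39)/11 = 43.4545
Numerator Σ_{t=1}^{10}(z_t−z̄)(z_{t+1}−z̄) = -18.2066
Denominator Σ(z_t−z̄)² = 70.7273
r_1 = -18.2066 / 70.7273 = -0.257

-0.257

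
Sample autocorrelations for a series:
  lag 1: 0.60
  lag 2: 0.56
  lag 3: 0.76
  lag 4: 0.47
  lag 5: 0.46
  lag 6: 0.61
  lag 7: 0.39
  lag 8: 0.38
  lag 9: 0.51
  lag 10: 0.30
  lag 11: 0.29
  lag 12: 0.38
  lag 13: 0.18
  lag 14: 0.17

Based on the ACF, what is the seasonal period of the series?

The largest autocorrelation is r_3 = 0.76, with a weaker echo at lag 6 (0.61); the remaining lags stay at or below 0.60. The elevated value at lag 1 (0.60), dropping to 0.56 at lag 2, reflects decaying short-term dependence rather than seasonality.
The dominant spike at lag 3 indicates a seasonal period of 3.

3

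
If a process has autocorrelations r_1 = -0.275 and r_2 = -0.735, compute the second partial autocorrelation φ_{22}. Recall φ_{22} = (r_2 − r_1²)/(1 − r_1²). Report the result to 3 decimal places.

φ_{22} = (r_2 − r_1²) / (1 − r_1²)
r_1² = (-0.275)² = 0.075625
Numerator = -0.735 − 0.0756 = -0.8106; denominator = 1 − 0.0756 = 0.9244
φ_{22} = -0.8106 / 0.9244 = -0.877

-0.877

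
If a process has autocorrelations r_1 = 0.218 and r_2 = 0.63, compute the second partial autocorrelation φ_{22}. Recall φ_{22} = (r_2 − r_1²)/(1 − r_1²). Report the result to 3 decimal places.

φ_{22} = (r_2 − r_1²) / (1 − r_1²)
r_1² = (0.218)² = 0.047524
Numerator = 0.63 − 0.0475 = 0.5825; denominator = 1 − 0.0475 = 0.9525
φ_{22} = 0.5825 / 0.9525 = 0.612

0.612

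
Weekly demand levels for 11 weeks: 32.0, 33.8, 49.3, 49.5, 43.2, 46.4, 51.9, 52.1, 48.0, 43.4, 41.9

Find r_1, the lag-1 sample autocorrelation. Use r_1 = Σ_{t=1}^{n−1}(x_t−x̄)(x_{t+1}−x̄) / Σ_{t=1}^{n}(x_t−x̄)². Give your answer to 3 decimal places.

Mean x̄ = (32.0 + 33.8 + 49.3 + 49.5 + 43.2 + 46.4 + 51.9 + 52.1 + 48.0 + 43.4 + 41.9)/11 = 44.6818
Numerator Σ_{t=1}^{10}(x_t−x̄)(x_{t+1}−x̄) = 190.1879
Denominator Σ(x_t−x̄)² = 456.4564
r_1 = 190.1879 / 456.4564 = 0.417

0.417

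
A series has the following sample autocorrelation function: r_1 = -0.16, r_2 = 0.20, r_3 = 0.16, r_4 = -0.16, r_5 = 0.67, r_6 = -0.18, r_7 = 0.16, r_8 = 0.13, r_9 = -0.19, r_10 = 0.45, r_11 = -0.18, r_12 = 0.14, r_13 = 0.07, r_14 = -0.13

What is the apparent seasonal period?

The largest autocorrelation is r_5 = 0.67, with a weaker echo at lag 10 (0.45); the remaining lags stay at or below 0.20.
The dominant spike at lag 5 indicates a seasonal period of 5.

5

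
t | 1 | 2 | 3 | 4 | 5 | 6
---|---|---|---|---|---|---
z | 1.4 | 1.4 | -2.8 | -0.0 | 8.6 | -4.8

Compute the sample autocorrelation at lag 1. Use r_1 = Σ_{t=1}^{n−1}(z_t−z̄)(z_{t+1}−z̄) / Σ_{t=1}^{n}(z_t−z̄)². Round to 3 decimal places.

Mean z̄ = (1.4 + 1.4 − 2.8 − 0.0 + 8.6 − 4.8)/6 = 0.6333
Σ(z_t−z̄)(z_{t+1}−z̄) = (0.5878) + (-2.6322) + (2.1744) + (-5.0456) + (-43.2856) = -48.2011
Denominator Σ(z_t−z̄)² = 106.3533
r_1 = -48.2011 / 106.3533 = -0.453

-0.453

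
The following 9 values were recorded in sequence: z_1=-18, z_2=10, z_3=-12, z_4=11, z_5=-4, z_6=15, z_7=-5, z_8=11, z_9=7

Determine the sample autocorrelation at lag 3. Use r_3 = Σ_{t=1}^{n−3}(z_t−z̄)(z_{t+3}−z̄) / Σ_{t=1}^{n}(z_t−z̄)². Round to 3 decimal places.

-0.415

Mean z̄ = (-18 + 10 − 12 + 11 − 4 + 15 − 5 + 11 + 7)/9 = 1.6667
Numerator Σ_{t=1}^{6}(z_t−z̄)(z_{t+3}−z̄) = -457.0000
Denominator Σ(z_t−z̄)² = 1100.0000
r_3 = -457.0000 / 1100.0000 = -0.415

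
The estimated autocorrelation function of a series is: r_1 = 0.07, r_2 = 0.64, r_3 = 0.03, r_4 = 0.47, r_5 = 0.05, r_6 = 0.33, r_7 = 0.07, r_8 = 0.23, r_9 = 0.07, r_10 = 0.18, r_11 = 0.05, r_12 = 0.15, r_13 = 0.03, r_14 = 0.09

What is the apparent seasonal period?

The largest autocorrelation is r_2 = 0.64, with weaker echoes at lags 4 (0.47), 6 (0.33), 8 (0.23), 10 (0.18) and 12 (0.15); the remaining lags stay at or below 0.09.
The dominant spike at lag 2 indicates a seasonal period of 2.

2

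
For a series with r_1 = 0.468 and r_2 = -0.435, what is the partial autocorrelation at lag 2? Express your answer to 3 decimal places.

φ_{22} = (r_2 − r_1²) / (1 − r_1²)
r_1² = (0.468)² = 0.219024
Numerator = -0.435 − 0.2190 = -0.6540; denominator = 1 − 0.2190 = 0.7810
φ_{22} = -0.6540 / 0.7810 = -0.837

-0.837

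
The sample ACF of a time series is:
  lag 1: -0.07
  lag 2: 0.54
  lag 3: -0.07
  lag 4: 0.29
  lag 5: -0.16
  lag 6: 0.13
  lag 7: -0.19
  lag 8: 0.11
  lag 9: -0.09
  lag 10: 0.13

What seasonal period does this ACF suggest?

2

The largest autocorrelation is r_2 = 0.54, with a weaker echo at lag 4 (0.29); the remaining lags stay at or below 0.13.
The dominant spike at lag 2 indicates a seasonal period of 2.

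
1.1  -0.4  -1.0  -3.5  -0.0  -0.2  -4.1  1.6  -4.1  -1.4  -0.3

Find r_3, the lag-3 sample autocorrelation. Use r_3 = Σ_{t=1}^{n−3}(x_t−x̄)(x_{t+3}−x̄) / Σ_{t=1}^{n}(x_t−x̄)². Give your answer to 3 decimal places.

0.156

Mean x̄ = (1.1 − 0.4 − 1.0 − 3.5 − 0.0 − 0.2 − 4.1 + 1.6 − 4.1 − 1.4 − 0.3)/11 = -1.1182
Numerator Σ_{t=1}^{8}(x_t−x̄)(x_{t+3}−x̄) = 6.0963
Denominator Σ(x_t−x̄)² = 39.1364
r_3 = 6.0963 / 39.1364 = 0.156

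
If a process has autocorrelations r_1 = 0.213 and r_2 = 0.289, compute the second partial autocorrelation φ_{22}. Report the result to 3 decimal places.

φ_{22} = (r_2 − r_1²) / (1 − r_1²)
r_1² = (0.213)² = 0.045369
Numerator = 0.289 − 0.0454 = 0.2436; denominator = 1 − 0.0454 = 0.9546
φ_{22} = 0.2436 / 0.9546 = 0.255

0.255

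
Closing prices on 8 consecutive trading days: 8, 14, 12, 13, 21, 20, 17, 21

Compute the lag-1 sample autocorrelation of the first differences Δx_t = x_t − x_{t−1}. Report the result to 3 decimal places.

First differences Δx: 6, -2, 1, 8, -1, -3, 4
Mean of differences = 1.8571
Numerator Σ(Δx_t−Δx̄)(Δx_{t+1}−Δx̄) = -32.0204
Denominator Σ(Δx_t−Δx̄)² = 106.8571
r_1(Δx) = -32.0204 / 106.8571 = -0.300

-0.300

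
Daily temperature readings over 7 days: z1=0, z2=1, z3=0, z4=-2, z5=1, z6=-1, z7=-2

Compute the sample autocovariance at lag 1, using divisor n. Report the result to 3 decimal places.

Mean z̄ = (0 + 1 + 0 − 2 + 1 − 1 − 2)/7 = -0.4286
Deviations: 0.4286, 1.4286, 0.4286, -1.5714, 1.4286, -0.5714, -1.5714
Σ_{t=1}^{6}(z_t−z̄)(z_{t+1}−z̄) = -1.6122
γ_1 = -1.6122 / 7 = -0.230

-0.230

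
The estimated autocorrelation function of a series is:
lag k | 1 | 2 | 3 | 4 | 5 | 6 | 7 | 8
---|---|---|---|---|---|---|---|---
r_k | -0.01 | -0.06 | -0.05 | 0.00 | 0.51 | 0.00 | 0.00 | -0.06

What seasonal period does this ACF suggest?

5

The largest autocorrelation is r_5 = 0.51; the remaining lags stay at or below 0.00.
The dominant spike at lag 5 indicates a seasonal period of 5.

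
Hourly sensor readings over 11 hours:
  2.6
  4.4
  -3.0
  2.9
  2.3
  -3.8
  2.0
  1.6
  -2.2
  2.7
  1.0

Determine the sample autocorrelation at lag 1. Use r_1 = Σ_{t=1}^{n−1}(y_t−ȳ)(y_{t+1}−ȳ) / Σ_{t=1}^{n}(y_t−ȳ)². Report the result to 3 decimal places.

Mean ȳ = (2.6 + 4.4 − 3.0 + 2.9 + 2.3 − 3.8 + 2.0 + 1.6 − 2.2 + 2.7 + 1.0)/11 = 0.9545
Numerator Σ_{t=1}^{10}(y_t−ȳ)(y_{t+1}−ȳ) = -31.1875
Denominator Σ(y_t−ȳ)² = 72.9273
r_1 = -31.1875 / 72.9273 = -0.428

-0.428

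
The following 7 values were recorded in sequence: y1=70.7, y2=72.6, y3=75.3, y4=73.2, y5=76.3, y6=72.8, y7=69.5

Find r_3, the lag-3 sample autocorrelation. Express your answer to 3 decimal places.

Mean ȳ = (70.7 + 72.6 + 75.3 + 73.2 + 76.3 + 72.8 + 69.5)/7 = 72.9143
Deviations from mean: -2.2143, -0.3143, 2.3857, 0.2857, 3.3857, -0.1143, -3.4143
Σ(y_t−ȳ)(y_{t+3}−ȳ) = (-0.6327) + (-1.0641) + (-0.2727) + (-0.9755) = -2.9449
Denominator Σ(y_t−ȳ)² = 33.9086
r_3 = -2.9449 / 33.9086 = -0.087

-0.087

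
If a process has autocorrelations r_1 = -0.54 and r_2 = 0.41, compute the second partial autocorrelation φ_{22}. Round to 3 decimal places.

φ_{22} = (r_2 − r_1²) / (1 − r_1²)
r_1² = (-0.54)² = 0.2916
Numerator = 0.41 − 0.2916 = 0.1184; denominator = 1 − 0.2916 = 0.7084
φ_{22} = 0.1184 / 0.7084 = 0.167

0.167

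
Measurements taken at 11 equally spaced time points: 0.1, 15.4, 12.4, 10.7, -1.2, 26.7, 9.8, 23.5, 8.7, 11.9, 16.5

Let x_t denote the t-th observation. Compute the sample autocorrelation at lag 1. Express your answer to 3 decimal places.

Mean x̄ = (0.1 + 15.4 + 12.4 + 10.7 − 1.2 + 26.7 + 9.8 + 23.5 + 8.7 + 11.9 + 16.5)/11 = 12.2273
Numerator Σ_{t=1}^{10}(x_t−x̄)(x_{t+1}−x̄) = -314.5117
Denominator Σ(x_t−x̄)² = 713.0218
r_1 = -314.5117 / 713.0218 = -0.441

-0.441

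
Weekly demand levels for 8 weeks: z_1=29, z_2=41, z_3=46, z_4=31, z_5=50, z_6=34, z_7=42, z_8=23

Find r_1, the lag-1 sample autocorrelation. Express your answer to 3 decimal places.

Mean z̄ = (29 + 41 + 46 + 31 + 50 + 34 + 42 + 23)/8 = 37.0000
Deviations from mean: -8.0000, 4.0000, 9.0000, -6.0000, 13.0000, -3.0000, 5.0000, -14.0000
Σ(z_t−z̄)(z_{t+1}−z̄) = (-32.0000) + (36.0000) + (-54.0000) + (-78.0000) + (-39.0000) + (-15.0000) + (-70.0000) = -252.0000
Denominator Σ(z_t−z̄)² = 596.0000
r_1 = -252.0000 / 596.0000 = -0.423

-0.423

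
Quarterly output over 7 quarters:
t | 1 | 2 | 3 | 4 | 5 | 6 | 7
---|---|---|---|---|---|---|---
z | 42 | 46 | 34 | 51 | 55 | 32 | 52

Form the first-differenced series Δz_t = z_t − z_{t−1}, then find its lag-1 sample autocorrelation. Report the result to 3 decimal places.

-0.519

First differences Δz: 4, -12, 17, 4, -23, 20
Mean of differences = 1.6667
Numerator Σ(Δz_t−Δz̄)(Δz_{t+1}−Δz̄) = -715.4444
Denominator Σ(Δz_t−Δz̄)² = 1377.3333
r_1(Δz) = -715.4444 / 1377.3333 = -0.519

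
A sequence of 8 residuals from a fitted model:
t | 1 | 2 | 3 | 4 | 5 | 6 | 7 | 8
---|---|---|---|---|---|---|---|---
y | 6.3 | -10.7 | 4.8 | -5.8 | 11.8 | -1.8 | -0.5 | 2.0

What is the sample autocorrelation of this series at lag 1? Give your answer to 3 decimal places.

Mean ȳ = (6.3 − 10.7 + 4.8 − 5.8 + 11.8 − 1.8 − 0.5 + 2.0)/8 = 0.7625
Deviations from mean: 5.5375, -11.4625, 4.0375, -6.5625, 11.0375, -2.5625, -1.2625, 1.2375
Numerator Σ_{t=1}^{7}(y_t−ȳ)(y_{t+1}−ȳ) = -235.2939
Denominator Σ(y_t−ȳ)² = 352.9388
r_1 = -235.2939 / 352.9388 = -0.667

-0.667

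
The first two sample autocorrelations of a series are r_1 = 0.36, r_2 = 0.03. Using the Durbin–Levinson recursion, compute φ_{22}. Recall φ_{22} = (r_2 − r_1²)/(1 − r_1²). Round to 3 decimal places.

φ_{22} = (r_2 − r_1²) / (1 − r_1²)
r_1² = (0.36)² = 0.1296
Numerator = 0.03 − 0.1296 = -0.0996; denominator = 1 − 0.1296 = 0.8704
φ_{22} = -0.0996 / 0.8704 = -0.114

-0.114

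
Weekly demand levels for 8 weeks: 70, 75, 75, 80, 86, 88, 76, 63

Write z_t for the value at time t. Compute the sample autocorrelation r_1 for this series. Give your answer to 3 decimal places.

Mean z̄ = (70 + 75 + 75 + 80 + 86 + 88 + 76 + 63)/8 = 76.6250
Deviations from mean: -6.6250, -1.6250, -1.6250, 3.3750, 9.3750, 11.3750, -0.6250, -13.6250
Numerator Σ_{t=1}^{7}(z_t−z̄)(z_{t+1}−z̄) = 147.6094
Denominator Σ(z_t−z̄)² = 463.8750
r_1 = 147.6094 / 463.8750 = 0.318

0.318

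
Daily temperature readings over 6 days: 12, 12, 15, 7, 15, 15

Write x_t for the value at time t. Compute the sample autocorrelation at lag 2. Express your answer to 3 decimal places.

Mean x̄ = (12 + 12 + 15 + 7 + 15 + 15)/6 = 12.6667
Σ(x_t−x̄)(x_{t+2}−x̄) = (-1.5556) + (3.7778) + (5.4444) + (-13.2222) = -5.5556
Denominator Σ(x_t−x̄)² = 49.3333
r_2 = -5.5556 / 49.3333 = -0.113

-0.113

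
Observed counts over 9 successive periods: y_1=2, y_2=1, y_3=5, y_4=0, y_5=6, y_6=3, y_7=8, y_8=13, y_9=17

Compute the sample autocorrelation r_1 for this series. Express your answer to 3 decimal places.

Mean ȳ = (2 + 1 + 5 + 0 + 6 + 3 + 8 + 13 + 17)/9 = 6.1111
Numerator Σ_{t=1}^{8}(y_t−ȳ)(y_{t+1}−ȳ) = 116.6543
Denominator Σ(y_t−ȳ)² = 260.8889
r_1 = 116.6543 / 260.8889 = 0.447

0.447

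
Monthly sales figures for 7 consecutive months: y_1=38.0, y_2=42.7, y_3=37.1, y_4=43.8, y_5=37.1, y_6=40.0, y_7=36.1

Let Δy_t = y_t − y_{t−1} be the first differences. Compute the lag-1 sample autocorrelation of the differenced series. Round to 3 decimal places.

-0.845

First differences Δy: 4.7, -5.6, 6.7, -6.7, 2.9, -3.9
Mean of differences = -0.3167
Numerator Σ(Δy_t−Δȳ)(Δy_{t+1}−Δȳ) = -140.4253
Denominator Σ(Δy_t−Δȳ)² = 166.2483
r_1(Δy) = -140.4253 / 166.2483 = -0.845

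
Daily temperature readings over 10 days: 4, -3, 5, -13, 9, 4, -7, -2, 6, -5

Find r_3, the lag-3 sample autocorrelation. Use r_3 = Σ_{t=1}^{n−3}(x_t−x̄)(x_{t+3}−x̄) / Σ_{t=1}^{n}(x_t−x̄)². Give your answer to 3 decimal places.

Mean x̄ = (4 − 3 + 5 − 13 + 9 + 4 − 7 − 2 + 6 − 5)/10 = -0.2000
Numerator Σ_{t=1}^{7}(x_t−x̄)(x_{t+3}−x̄) = 71.4800
Denominator Σ(x_t−x̄)² = 429.6000
r_3 = 71.4800 / 429.6000 = 0.166

0.166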